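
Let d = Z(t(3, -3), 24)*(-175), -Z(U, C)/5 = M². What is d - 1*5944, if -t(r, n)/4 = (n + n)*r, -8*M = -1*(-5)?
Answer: -358541/64 ≈ -5602.2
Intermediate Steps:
M = -5/8 (M = -(-1)*(-5)/8 = -⅛*5 = -5/8 ≈ -0.62500)
t(r, n) = -8*n*r (t(r, n) = -4*(n + n)*r = -4*2*n*r = -8*n*r)
Z(U, C) = -125/64 (Z(U, C) = -5*(-5/8)² = -5*25/64 = -125/64)
d = 21875/64 (d = -125/64*(-175) = 21875/64 ≈ 341.80)
d - 1*5944 = 21875/64 - 1*5944 = 21875/64 - 5944 = -358541/64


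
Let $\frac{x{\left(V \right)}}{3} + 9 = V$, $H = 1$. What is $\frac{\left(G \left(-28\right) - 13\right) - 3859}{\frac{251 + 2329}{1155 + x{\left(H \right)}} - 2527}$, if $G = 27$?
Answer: $\frac{1744756}{951819} \approx 1.8331$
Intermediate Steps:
$x{\left(V \right)} = -27 + 3 V$
$\frac{\left(G \left(-28\right) - 13\right) - 3859}{\frac{251 + 2329}{1155 + x{\left(H \right)}} - 2527} = \frac{\left(27 \left(-28\right) - 13\right) - 3859}{\frac{251 + 2329}{1155 + \left(-27 + 3 \cdot 1\right)} - 2527} = \frac{\left(-756 - 13\right) - 3859}{\frac{2580}{1155 + \left(-27 + 3\right)} - 2527} = \frac{-769 - 3859}{\frac{2580}{1155 - 24} - 2527} = - \frac{4628}{\frac{2580}{1131} - 2527} = - \frac{4628}{2580 \cdot \frac{1}{1131} - 2527} = - \frac{4628}{\frac{860}{377} - 2527} = - \frac{4628}{- \frac{951819}{377}} = \left(-4628\right) \left(- \frac{377}{951819}\right) = \frac{1744756}{951819}$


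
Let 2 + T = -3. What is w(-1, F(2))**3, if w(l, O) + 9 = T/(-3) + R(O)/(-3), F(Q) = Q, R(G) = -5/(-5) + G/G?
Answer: -512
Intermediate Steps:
R(G) = 2 (R(G) = -5*(-1/5) + 1 = 1 + 1 = 2)
T = -5 (T = -2 - 3 = -5)
w(l, O) = -8 (w(l, O) = -9 + (-5/(-3) + 2/(-3)) = -9 + (-5*(-1/3) + 2*(-1/3)) = -9 + (5/3 - 2/3) = -9 + 1 = -8)
w(-1, F(2))**3 = (-8)**3 = -512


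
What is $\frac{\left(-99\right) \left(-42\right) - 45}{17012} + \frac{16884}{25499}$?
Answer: $\frac{392107995}{433788988} \approx 0.90391$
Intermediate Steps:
$\frac{\left(-99\right) \left(-42\right) - 45}{17012} + \frac{16884}{25499} = \left(4158 - 45\right) \frac{1}{17012} + 16884 \cdot \frac{1}{25499} = 4113 \cdot \frac{1}{17012} + \frac{16884}{25499} = \frac{4113}{17012} + \frac{16884}{25499} = \frac{392107995}{433788988}$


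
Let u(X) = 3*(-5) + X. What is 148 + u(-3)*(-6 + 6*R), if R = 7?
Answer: -500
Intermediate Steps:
u(X) = -15 + X
148 + u(-3)*(-6 + 6*R) = 148 + (-15 - 3)*(-6 + 6*7) = 148 - 18*(-6 + 42) = 148 - 18*36 = 148 - 648 = -500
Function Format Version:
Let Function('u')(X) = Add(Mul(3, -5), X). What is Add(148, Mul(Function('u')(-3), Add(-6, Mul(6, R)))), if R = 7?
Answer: -500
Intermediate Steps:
Function('u')(X) = Add(-15, X)
Add(148, Mul(Function('u')(-3), Add(-6, Mul(6, R)))) = Add(148, Mul(Add(-15, -3), Add(-6, Mul(6, 7)))) = Add(148, Mul(-18, Add(-6, 42))) = Add(148, Mul(-18, 36)) = Add(148, -648) = -500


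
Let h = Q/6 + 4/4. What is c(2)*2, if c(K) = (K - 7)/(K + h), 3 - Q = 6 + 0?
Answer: -4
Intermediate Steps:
Q = -3 (Q = 3 - (6 + 0) = 3 - 1*6 = 3 - 6 = -3)
h = ½ (h = -3/6 + 4/4 = -3*⅙ + 4*(¼) = -½ + 1 = ½ ≈ 0.50000)
c(K) = (-7 + K)/(½ + K) (c(K) = (K - 7)/(K + ½) = (-7 + K)/(½ + K))
c(2)*2 = (2*(-7 + 2)/(1 + 2*2))*2 = (2*(-5)/(1 + 4))*2 = (2*(-5)/5)*2 = (2*(⅕)*(-5))*2 = -2*2 = -4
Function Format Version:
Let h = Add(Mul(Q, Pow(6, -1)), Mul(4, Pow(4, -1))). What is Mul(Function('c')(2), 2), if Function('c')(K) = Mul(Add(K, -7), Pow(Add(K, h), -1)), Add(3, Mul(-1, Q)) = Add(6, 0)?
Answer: -4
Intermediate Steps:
Q = -3 (Q = Add(3, Mul(-1, Add(6, 0))) = Add(3, Mul(-1, 6)) = Add(3, -6) = -3)
h = Rational(1, 2) (h = Add(Mul(-3, Pow(6, -1)), Mul(4, Pow(4, -1))) = Add(Mul(-3, Rational(1, 6)), Mul(4, Rational(1, 4))) = Add(Rational(-1, 2), 1) = Rational(1, 2) ≈ 0.50000)
Function('c')(K) = Mul(Pow(Add(Rational(1, 2), K), -1), Add(-7, K)) (Function('c')(K) = Mul(Add(K, -7), Pow(Add(K, Rational(1, 2)), -1)) = Mul(Add(-7, K), Pow(Add(Rational(1, 2), K), -1)) = Mul(Pow(Add(Rational(1, 2), K), -1), Add(-7, K)))
Mul(Function('c')(2), 2) = Mul(Mul(2, Pow(Add(1, Mul(2, 2)), -1), Add(-7, 2)), 2) = Mul(Mul(2, Pow(Add(1, 4), -1), -5), 2) = Mul(Mul(2, Pow(5, -1), -5), 2) = Mul(Mul(2, Rational(1, 5), -5), 2) = Mul(-2, 2) = -4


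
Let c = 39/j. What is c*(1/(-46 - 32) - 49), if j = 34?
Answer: -3823/68 ≈ -56.221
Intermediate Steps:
c = 39/34 ≈ 1.1471
c*(1/(-46 - 32) - 49) = 39*(1/(-46 - 32) - 49)/34 = 39*(1/(-78) - 49)/34 = 39*(-1/78 - 49)/34 = (39/34)*(-3823/78) = -3823/68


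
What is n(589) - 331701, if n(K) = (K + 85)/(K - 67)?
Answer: -86573624/261 ≈ -3.3170e+5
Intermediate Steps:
n(K) = (85 + K)/(-67 + K)
n(589) - 331701 = (85 + 589)/(-67 + 589) - 331701 = 674/522 - 331701 = (1/522)*674 - 331701 = 337/261 - 331701 = -86573624/261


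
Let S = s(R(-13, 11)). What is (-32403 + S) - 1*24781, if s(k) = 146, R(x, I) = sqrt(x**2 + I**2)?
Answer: -57038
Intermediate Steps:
R(x, I) = sqrt(I**2 + x**2)
S = 146
(-32403 + S) - 1*24781 = (-32403 + 146) - 1*24781 = -32257 - 24781 = -57038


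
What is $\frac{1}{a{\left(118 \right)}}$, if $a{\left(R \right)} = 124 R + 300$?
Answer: $\frac{1}{14932} \approx 6.697 \cdot 10^{-5}$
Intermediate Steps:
$a{\left(R \right)} = 300 + 124 R$
$\frac{1}{a{\left(118 \right)}} = \frac{1}{300 + 124 \cdot 118} = \frac{1}{300 + 14632} = \frac{1}{14932}$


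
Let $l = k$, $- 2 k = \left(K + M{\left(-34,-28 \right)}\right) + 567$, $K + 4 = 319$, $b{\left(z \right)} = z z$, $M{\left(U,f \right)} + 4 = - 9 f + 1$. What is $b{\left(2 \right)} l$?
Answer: $-2262$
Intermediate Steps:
$M{\left(U,f \right)} = -3 - 9 f$ ($M{\left(U,f \right)} = -4 - \left(-1 + 9 f\right) = -3 - 9 f$)
$b{\left(z \right)} = z^{2}$
$K = 315$ ($K = -4 + 319 = 315$)
$k = - \frac{1131}{2}$ ($k = - \frac{\left(315 - -249\right) + 567}{2} = - \frac{\left(315 + \left(-3 + 252\right)\right) + 567}{2} = - \frac{\left(315 + 249\right) + 567}{2} = - \frac{564 + 567}{2} = \left(- \frac{1}{2}\right) 1131 = - \frac{1131}{2} \approx -565.5$)
$l = - \frac{1131}{2} \approx -565.5$
$b{\left(2 \right)} l = 2^{2} \left(- \frac{1131}{2}\right) = 4 \left(- \frac{1131}{2}\right) = -2262$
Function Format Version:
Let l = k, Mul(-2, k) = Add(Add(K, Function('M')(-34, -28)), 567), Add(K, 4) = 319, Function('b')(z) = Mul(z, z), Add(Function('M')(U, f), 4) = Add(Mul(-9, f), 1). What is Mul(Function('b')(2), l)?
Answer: -2262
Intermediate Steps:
Function('M')(U, f) = Add(-3, Mul(-9, f)) (Function('M')(U, f) = Add(-4, Add(Mul(-9, f), 1)) = Add(-4, Add(1, Mul(-9, f))) = Add(-3, Mul(-9, f)))
Function('b')(z) = Pow(z, 2)
K = 315 (K = Add(-4, 319) = 315)
k = Rational(-1131, 2) (k = Mul(Rational(-1, 2), Add(Add(315, Add(-3, Mul(-9, -28))), 567)) = Mul(Rational(-1, 2), Add(Add(315, Add(-3, 252)), 567)) = Mul(Rational(-1, 2), Add(Add(315, 249), 567)) = Mul(Rational(-1, 2), Add(564, 567)) = Mul(Rational(-1, 2), 1131) = Rational(-1131, 2) ≈ -565.50)
l = Rational(-1131, 2) ≈ -565.50
Mul(Function('b')(2), l) = Mul(Pow(2, 2), Rational(-1131, 2)) = Mul(4, Rational(-1131, 2)) = -2262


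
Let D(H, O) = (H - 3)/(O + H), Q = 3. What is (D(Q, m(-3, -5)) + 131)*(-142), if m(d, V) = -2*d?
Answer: -18602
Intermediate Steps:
D(H, O) = (-3 + H)/(H + O)
(D(Q, m(-3, -5)) + 131)*(-142) = ((-3 + 3)/(3 - 2*(-3)) + 131)*(-142) = (0/(3 + 6) + 131)*(-142) = (0/9 + 131)*(-142) = ((1/9)*0 + 131)*(-142) = (0 + 131)*(-142) = 131*(-142) = -18602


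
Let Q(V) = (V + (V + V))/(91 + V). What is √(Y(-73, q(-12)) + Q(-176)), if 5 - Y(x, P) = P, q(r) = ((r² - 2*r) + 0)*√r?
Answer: √(81005 - 2427600*I*√3)/85 ≈ 17.223 - 16.895*I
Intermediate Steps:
q(r) = √r*(r² - 2*r) (q(r) = (r² - 2*r)*√r = √r*(r² - 2*r))
Q(V) = 3*V/(91 + V) (Q(V) = (V + 2*V)/(91 + V) = (3*V)/(91 + V) = 3*V/(91 + V))
Y(x, P) = 5 - P
√(Y(-73, q(-12)) + Q(-176)) = √((5 - (-12)^(3/2)*(-2 - 12)) + 3*(-176)/(91 - 176)) = √((5 - (-24*I*√3)*(-14)) + 3*(-176)/(-85)) = √((5 - 336*I*√3) + 3*(-176)*(-1/85)) = √((5 - 336*I*√3) + 528/85) = √(953/85 - 336*I*√3)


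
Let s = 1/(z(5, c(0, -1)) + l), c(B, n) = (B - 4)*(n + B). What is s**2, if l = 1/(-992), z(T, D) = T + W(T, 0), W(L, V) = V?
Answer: 984064/24591681 ≈ 0.040016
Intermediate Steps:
c(B, n) = (-4 + B)*(B + n)
z(T, D) = T (z(T, D) = T + 0 = T)
l = -1/992 ≈ -0.0010081
s = 992/4959 (s = 1/(5 - 1/992) = 1/(4959/992) = 992/4959 ≈ 0.20004)
s**2 = (992/4959)**2 = 984064/24591681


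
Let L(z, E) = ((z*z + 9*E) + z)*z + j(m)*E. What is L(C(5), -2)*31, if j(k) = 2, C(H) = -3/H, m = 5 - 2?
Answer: 26908/125 ≈ 215.26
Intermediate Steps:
m = 3
L(z, E) = 2*E + z*(z + z² + 9*E) (L(z, E) = ((z*z + 9*E) + z)*z + 2*E = ((z² + 9*E) + z)*z + 2*E = (z + z² + 9*E)*z + 2*E = z*(z + z² + 9*E) + 2*E = 2*E + z*(z + z² + 9*E))
L(C(5), -2)*31 = ((-3/5)² + (-3/5)³ + 2*(-2) + 9*(-2)*(-3/5))*31 = ((-3*⅕)² + (-3*⅕)³ - 4 + 9*(-2)*(-3*⅕))*31 = ((-⅗)² + (-⅗)³ - 4 + 9*(-2)*(-⅗))*31 = (9/25 - 27/125 - 4 + 54/5)*31 = (868/125)*31 = 26908/125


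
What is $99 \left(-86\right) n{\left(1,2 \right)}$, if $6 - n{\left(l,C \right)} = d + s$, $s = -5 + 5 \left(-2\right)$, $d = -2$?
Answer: $-195822$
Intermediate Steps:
$s = -15$ ($s = -5 - 10 = -15$)
$n{\left(l,C \right)} = 23$ ($n{\left(l,C \right)} = 6 - \left(-2 - 15\right) = 6 - -17 = 6 + 17 = 23$)
$99 \left(-86\right) n{\left(1,2 \right)} = 99 \left(-86\right) 23 = \left(-8514\right) 23 = -195822$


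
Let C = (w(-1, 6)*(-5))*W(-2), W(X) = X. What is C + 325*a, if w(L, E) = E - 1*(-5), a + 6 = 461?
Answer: 147985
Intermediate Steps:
a = 455 (a = -6 + 461 = 455)
w(L, E) = 5 + E (w(L, E) = E + 5 = 5 + E)
C = 110 (C = ((5 + 6)*(-5))*(-2) = (11*(-5))*(-2) = -55*(-2) = 110)
C + 325*a = 110 + 325*455 = 110 + 147875 = 147985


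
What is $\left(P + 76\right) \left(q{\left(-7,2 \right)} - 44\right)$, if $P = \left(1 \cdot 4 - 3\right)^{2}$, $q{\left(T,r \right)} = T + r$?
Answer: $-3773$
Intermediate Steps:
$P = 1$ ($P = \left(4 - 3\right)^{2} = 1^{2} = 1$)
$\left(P + 76\right) \left(q{\left(-7,2 \right)} - 44\right) = \left(1 + 76\right) \left(\left(-7 + 2\right) - 44\right) = 77 \left(-5 - 44\right) = 77 \left(-49\right) = -3773$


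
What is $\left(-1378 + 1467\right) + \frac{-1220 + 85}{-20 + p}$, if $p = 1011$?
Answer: $\frac{87064}{991} \approx 87.855$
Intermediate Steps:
$\left(-1378 + 1467\right) + \frac{-1220 + 85}{-20 + p} = \left(-1378 + 1467\right) + \frac{-1220 + 85}{-20 + 1011} = 89 - \frac{1135}{991} = \frac{87064}{991}$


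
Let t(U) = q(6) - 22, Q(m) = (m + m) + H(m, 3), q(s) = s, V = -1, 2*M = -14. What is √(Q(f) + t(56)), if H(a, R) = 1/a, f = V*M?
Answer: I*√91/7 ≈ 1.3628*I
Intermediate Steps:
M = -7 (M = (½)*(-14) = -7)
f = 7 (f = -1*(-7) = 7)
Q(m) = 1/m + 2*m (Q(m) = (m + m) + 1/m = 2*m + 1/m = 1/m + 2*m)
t(U) = -16 (t(U) = 6 - 22 = -16)
√(Q(f) + t(56)) = √((1/7 + 2*7) - 16) = √((⅐ + 14) - 16) = √(99/7 - 16) = √(-13/7) = I*√91/7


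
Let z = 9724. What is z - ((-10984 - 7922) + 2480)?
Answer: 26150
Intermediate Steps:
z - ((-10984 - 7922) + 2480) = 9724 - ((-10984 - 7922) + 2480) = 9724 - (-18906 + 2480) = 9724 - 1*(-16426) = 9724 + 16426 = 26150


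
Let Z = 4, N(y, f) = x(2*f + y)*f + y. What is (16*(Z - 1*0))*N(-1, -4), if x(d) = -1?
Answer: 192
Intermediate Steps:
N(y, f) = y - f (N(y, f) = -f + y = y - f)
(16*(Z - 1*0))*N(-1, -4) = (16*(4 - 1*0))*(-1 - 1*(-4)) = (16*(4 + 0))*(-1 + 4) = (16*4)*3 = 64*3 = 192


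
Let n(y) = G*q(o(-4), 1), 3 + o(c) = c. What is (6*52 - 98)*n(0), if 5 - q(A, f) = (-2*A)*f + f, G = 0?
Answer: 0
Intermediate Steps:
o(c) = -3 + c
q(A, f) = 5 - f + 2*A*f (q(A, f) = 5 - ((-2*A)*f + f) = 5 - (-2*A*f + f) = 5 - (f - 2*A*f) = 5 + (-f + 2*A*f) = 5 - f + 2*A*f)
n(y) = 0 (n(y) = 0*(5 - 1*1 + 2*(-3 - 4)*1) = 0*(5 - 1 + 2*(-7)*1) = 0*(5 - 1 - 14) = 0*(-10) = 0)
(6*52 - 98)*n(0) = (6*52 - 98)*0 = (312 - 98)*0 = 214*0 = 0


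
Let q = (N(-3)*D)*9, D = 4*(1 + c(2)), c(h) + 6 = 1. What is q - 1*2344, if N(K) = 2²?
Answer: -2920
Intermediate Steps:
N(K) = 4
c(h) = -5 (c(h) = -6 + 1 = -5)
D = -16 (D = 4*(1 - 5) = 4*(-4) = -16)
q = -576 (q = (4*(-16))*9 = -64*9 = -576)
q - 1*2344 = -576 - 1*2344 = -576 - 2344 = -2920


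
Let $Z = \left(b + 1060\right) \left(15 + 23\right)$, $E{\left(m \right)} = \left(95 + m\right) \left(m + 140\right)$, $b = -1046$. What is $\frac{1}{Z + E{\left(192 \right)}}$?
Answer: $\frac{1}{95816} \approx 1.0437 \cdot 10^{-5}$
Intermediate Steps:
$E{\left(m \right)} = \left(95 + m\right) \left(140 + m\right)$
$Z = 532$ ($Z = \left(-1046 + 1060\right) \left(15 + 23\right) = 14 \cdot 38 = 532$)
$\frac{1}{Z + E{\left(192 \right)}} = \frac{1}{532 + \left(13300 + 192^{2} + 235 \cdot 192\right)} = \frac{1}{532 + \left(13300 + 36864 + 45120\right)} = \frac{1}{532 + 95284} = \frac{1}{95816}$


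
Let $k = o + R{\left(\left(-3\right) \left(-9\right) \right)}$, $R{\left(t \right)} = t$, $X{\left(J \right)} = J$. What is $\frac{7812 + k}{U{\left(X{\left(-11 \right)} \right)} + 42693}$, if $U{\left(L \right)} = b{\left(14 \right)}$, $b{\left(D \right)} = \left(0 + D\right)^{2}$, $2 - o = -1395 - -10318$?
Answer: $- \frac{1082}{42889} \approx -0.025228$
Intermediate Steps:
$o = -8921$ ($o = 2 - \left(-1395 - -10318\right) = 2 - \left(-1395 + 10318\right) = 2 - 8923 = -8921$)
$b{\left(D \right)} = D^{2}$
$U{\left(L \right)} = 196$ ($U{\left(L \right)} = 14^{2} = 196$)
$k = -8894$ ($k = -8921 - -27 = -8921 + 27 = -8894$)
$\frac{7812 + k}{U{\left(X{\left(-11 \right)} \right)} + 42693} = \frac{7812 - 8894}{196 + 42693} = - \frac{1082}{42889}$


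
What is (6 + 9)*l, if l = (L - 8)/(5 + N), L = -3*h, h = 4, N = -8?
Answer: 100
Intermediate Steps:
L = -12 (L = -3*4 = -12)
l = 20/3 (l = (-12 - 8)/(5 - 8) = -20/(-3) = -20*(-1/3) = 20/3 ≈ 6.6667)
(6 + 9)*l = (6 + 9)*(20/3) = 15*(20/3) = 100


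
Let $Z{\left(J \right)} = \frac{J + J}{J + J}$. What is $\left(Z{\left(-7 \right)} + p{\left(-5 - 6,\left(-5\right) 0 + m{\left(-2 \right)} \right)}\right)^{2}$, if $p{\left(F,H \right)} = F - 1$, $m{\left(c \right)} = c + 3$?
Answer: $121$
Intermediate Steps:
$m{\left(c \right)} = 3 + c$
$Z{\left(J \right)} = 1$ ($Z{\left(J \right)} = \frac{2 J}{2 J} = 2 J \frac{1}{2 J} = 1$)
$p{\left(F,H \right)} = -1 + F$
$\left(Z{\left(-7 \right)} + p{\left(-5 - 6,\left(-5\right) 0 + m{\left(-2 \right)} \right)}\right)^{2} = \left(1 - 12\right)^{2} = \left(-11\right)^{2} = 121$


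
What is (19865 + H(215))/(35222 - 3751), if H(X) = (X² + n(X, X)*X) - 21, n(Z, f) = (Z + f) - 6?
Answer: 157229/31471 ≈ 4.9960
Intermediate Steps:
n(Z, f) = -6 + Z + f
H(X) = -21 + X² + X*(-6 + 2*X) (H(X) = (X² + (-6 + X + X)*X) - 21 = (X² + (-6 + 2*X)*X) - 21 = (X² + X*(-6 + 2*X)) - 21 = -21 + X² + X*(-6 + 2*X))
(19865 + H(215))/(35222 - 3751) = (19865 + (-21 - 6*215 + 3*215²))/(35222 - 3751) = (19865 + (-21 - 1290 + 3*46225))/31471 = (19865 + (-21 - 1290 + 138675))*(1/31471) = (19865 + 137364)*(1/31471) = 157229*(1/31471) = 157229/31471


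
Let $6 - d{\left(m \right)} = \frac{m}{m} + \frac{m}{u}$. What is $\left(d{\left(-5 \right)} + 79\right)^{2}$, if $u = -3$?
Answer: $\frac{61009}{9} \approx 6778.8$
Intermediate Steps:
$d{\left(m \right)} = 5 + \frac{m}{3}$ ($d{\left(m \right)} = 6 - \left(\frac{m}{m} + \frac{m}{-3}\right) = 6 - \left(1 + m \left(- \frac{1}{3}\right)\right) = 6 - \left(1 - \frac{m}{3}\right) = 6 + \left(-1 + \frac{m}{3}\right) = 5 + \frac{m}{3}$)
$\left(d{\left(-5 \right)} + 79\right)^{2} = \left(\left(5 + \frac{1}{3} \left(-5\right)\right) + 79\right)^{2} = \left(\left(5 - \frac{5}{3}\right) + 79\right)^{2} = \left(\frac{10}{3} + 79\right)^{2} = \left(\frac{247}{3}\right)^{2} = \frac{61009}{9}$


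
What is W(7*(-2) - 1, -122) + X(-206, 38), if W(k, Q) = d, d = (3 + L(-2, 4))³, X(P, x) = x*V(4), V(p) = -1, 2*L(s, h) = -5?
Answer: -303/8 ≈ -37.875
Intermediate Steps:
L(s, h) = -5/2 (L(s, h) = (½)*(-5) = -5/2)
X(P, x) = -x (X(P, x) = x*(-1) = -x)
d = ⅛ (d = (3 - 5/2)³ = (½)³ = ⅛ ≈ 0.12500)
W(k, Q) = ⅛
W(7*(-2) - 1, -122) + X(-206, 38) = ⅛ - 1*38 = ⅛ - 38 = -303/8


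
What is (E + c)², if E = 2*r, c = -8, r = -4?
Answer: 256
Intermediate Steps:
E = -8 (E = 2*(-4) = -8)
(E + c)² = (-8 - 8)² = (-16)² = 256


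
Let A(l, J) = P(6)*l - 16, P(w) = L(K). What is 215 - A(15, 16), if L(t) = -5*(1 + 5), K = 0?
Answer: 681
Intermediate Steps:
L(t) = -30 (L(t) = -5*6 = -30)
P(w) = -30
A(l, J) = -16 - 30*l (A(l, J) = -30*l - 16 = -16 - 30*l)
215 - A(15, 16) = 215 - (-16 - 30*15) = 215 - (-16 - 450) = 215 - 1*(-466) = 215 + 466 = 681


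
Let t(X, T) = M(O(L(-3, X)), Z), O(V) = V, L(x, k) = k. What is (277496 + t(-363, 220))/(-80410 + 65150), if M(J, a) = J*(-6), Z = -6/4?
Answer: -139837/7630 ≈ -18.327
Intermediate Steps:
Z = -3/2 (Z = -6*¼ = -3/2 ≈ -1.5000)
M(J, a) = -6*J
t(X, T) = -6*X
(277496 + t(-363, 220))/(-80410 + 65150) = (277496 - 6*(-363))/(-80410 + 65150) = (277496 + 2178)/(-15260) = 279674*(-1/15260) = -139837/7630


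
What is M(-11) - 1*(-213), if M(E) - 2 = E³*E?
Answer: 14856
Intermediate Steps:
M(E) = 2 + E⁴ (M(E) = 2 + E³*E = 2 + E⁴)
M(-11) - 1*(-213) = (2 + (-11)⁴) - 1*(-213) = (2 + 14641) + 213 = 14643 + 213 = 14856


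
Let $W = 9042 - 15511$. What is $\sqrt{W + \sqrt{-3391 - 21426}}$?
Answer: $\sqrt{-6469 + i \sqrt{24817}} \approx 0.9792 + 80.436 i$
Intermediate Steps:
$W = -6469$ ($W = 9042 - 15511 = -6469$)
$\sqrt{W + \sqrt{-3391 - 21426}} = \sqrt{-6469 + \sqrt{-3391 - 21426}} = \sqrt{-6469 + \sqrt{-24817}} = \sqrt{-6469 + i \sqrt{24817}}$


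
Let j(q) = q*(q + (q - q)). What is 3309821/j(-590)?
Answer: 3309821/348100 ≈ 9.5082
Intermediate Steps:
j(q) = q² (j(q) = q*(q + 0) = q*q = q²)
3309821/j(-590) = 3309821/((-590)²) = 3309821/348100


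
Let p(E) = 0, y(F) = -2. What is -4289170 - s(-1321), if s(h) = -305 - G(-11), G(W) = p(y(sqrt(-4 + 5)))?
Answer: -4288865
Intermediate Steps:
G(W) = 0
s(h) = -305 (s(h) = -305 - 1*0 = -305 + 0 = -305)
-4289170 - s(-1321) = -4289170 - 1*(-305) = -4289170 + 305 = -4288865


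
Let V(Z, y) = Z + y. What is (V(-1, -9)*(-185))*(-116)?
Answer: -214600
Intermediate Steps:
(V(-1, -9)*(-185))*(-116) = ((-1 - 9)*(-185))*(-116) = -10*(-185)*(-116) = 1850*(-116) = -214600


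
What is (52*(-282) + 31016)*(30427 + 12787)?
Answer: 706635328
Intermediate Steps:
(52*(-282) + 31016)*(30427 + 12787) = (-14664 + 31016)*43214 = 16352*43214 = 706635328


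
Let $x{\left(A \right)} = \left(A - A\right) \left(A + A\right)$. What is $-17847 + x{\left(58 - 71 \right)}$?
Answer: $-17847$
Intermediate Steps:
$x{\left(A \right)} = 0$ ($x{\left(A \right)} = 0 \cdot 2 A = 0$)
$-17847 + x{\left(58 - 71 \right)} = -17847 + 0 = -17847$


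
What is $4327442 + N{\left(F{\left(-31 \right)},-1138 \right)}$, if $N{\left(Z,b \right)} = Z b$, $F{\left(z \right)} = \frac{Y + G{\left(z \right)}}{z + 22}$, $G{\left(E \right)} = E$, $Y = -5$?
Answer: $4322890$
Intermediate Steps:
$F{\left(z \right)} = \frac{-5 + z}{22 + z}$ ($F{\left(z \right)} = \frac{-5 + z}{z + 22} = \frac{-5 + z}{22 + z}$)
$4327442 + N{\left(F{\left(-31 \right)},-1138 \right)} = 4327442 + \frac{-5 - 31}{22 - 31} \left(-1138\right) = 4327442 + \frac{1}{-9} \left(-36\right) \left(-1138\right) = 4327442 + \left(- \frac{1}{9}\right) \left(-36\right) \left(-1138\right) = 4327442 + 4 \left(-1138\right) = 4327442 - 4552 = 4322890$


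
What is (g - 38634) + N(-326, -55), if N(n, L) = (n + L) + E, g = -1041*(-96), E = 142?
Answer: 61063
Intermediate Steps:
g = 99936
N(n, L) = 142 + L + n (N(n, L) = (n + L) + 142 = (L + n) + 142 = 142 + L + n)
(g - 38634) + N(-326, -55) = (99936 - 38634) + (142 - 55 - 326) = 61302 - 239 = 61063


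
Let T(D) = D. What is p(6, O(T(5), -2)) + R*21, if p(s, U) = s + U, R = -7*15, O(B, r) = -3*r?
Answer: -2193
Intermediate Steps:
R = -105
p(s, U) = U + s
p(6, O(T(5), -2)) + R*21 = (-3*(-2) + 6) - 105*21 = (6 + 6) - 2205 = 12 - 2205 = -2193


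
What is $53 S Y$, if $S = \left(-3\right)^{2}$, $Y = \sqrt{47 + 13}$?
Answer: $954 \sqrt{15} \approx 3694.8$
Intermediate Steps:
$Y = 2 \sqrt{15}$ ($Y = \sqrt{60} = 2 \sqrt{15} \approx 7.746$)
$S = 9$
$53 S Y = 53 \cdot 9 \cdot 2 \sqrt{15} = 477 \cdot 2 \sqrt{15} = 954 \sqrt{15}$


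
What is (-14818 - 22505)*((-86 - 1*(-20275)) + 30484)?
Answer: -1891268379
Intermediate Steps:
(-14818 - 22505)*((-86 - 1*(-20275)) + 30484) = -37323*((-86 + 20275) + 30484) = -37323*(20189 + 30484) = -37323*50673 = -1891268379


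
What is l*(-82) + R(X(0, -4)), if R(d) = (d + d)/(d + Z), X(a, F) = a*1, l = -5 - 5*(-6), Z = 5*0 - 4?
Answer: -2050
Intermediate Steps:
Z = -4 (Z = 0 - 4 = -4)
l = 25 (l = -5 + 30 = 25)
X(a, F) = a
R(d) = 2*d/(-4 + d) (R(d) = (d + d)/(d - 4) = (2*d)/(-4 + d) = 2*d/(-4 + d))
l*(-82) + R(X(0, -4)) = 25*(-82) + 2*0/(-4 + 0) = -2050 + 2*0/(-4) = -2050 + 2*0*(-¼) = -2050 + 0 = -2050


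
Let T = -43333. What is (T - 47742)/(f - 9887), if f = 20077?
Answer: -18215/2038 ≈ -8.9377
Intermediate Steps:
(T - 47742)/(f - 9887) = (-43333 - 47742)/(20077 - 9887) = -91075/10190 = -91075*1/10190 = -18215/2038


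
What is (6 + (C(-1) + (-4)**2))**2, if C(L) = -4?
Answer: 324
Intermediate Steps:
(6 + (C(-1) + (-4)**2))**2 = (6 + (-4 + (-4)**2))**2 = (6 + (-4 + 16))**2 = (6 + 12)**2 = 18**2 = 324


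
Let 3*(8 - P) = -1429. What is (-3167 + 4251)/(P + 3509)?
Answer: 813/2995 ≈ 0.27145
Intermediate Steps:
P = 1453/3 (P = 8 - 1/3*(-1429) = 8 + 1429/3 = 1453/3 ≈ 484.33)
(-3167 + 4251)/(P + 3509) = (-3167 + 4251)/(1453/3 + 3509) = 1084/(11980/3) = 1084*(3/11980) = 813/2995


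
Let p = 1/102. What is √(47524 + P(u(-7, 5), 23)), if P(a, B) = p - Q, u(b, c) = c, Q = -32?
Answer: √494772726/102 ≈ 218.07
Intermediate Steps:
p = 1/102 ≈ 0.0098039
P(a, B) = 3265/102 (P(a, B) = 1/102 - 1*(-32) = 1/102 + 32 = 3265/102)
√(47524 + P(u(-7, 5), 23)) = √(47524 + 3265/102) = √(4850713/102) = √494772726/102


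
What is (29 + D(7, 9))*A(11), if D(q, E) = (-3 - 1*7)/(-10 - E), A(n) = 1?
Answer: 561/19 ≈ 29.526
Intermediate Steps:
D(q, E) = -10/(-10 - E) (D(q, E) = (-3 - 7)/(-10 - E) = -10/(-10 - E))
(29 + D(7, 9))*A(11) = (29 + 10/(10 + 9))*1 = (29 + 10/19)*1 = (561/19)*1 = 561/19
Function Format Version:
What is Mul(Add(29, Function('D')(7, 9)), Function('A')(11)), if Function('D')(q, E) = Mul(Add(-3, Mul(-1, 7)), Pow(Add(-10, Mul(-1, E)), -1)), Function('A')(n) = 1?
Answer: Rational(561, 19) ≈ 29.526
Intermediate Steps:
Function('D')(q, E) = Mul(-10, Pow(Add(-10, Mul(-1, E)), -1)) (Function('D')(q, E) = Mul(Add(-3, -7), Pow(Add(-10, Mul(-1, E)), -1)) = Mul(-10, Pow(Add(-10, Mul(-1, E)), -1)))
Mul(Add(29, Function('D')(7, 9)), Function('A')(11)) = Mul(Add(29, Mul(10, Pow(Add(10, 9), -1))), 1) = Mul(Add(29, Mul(10, Pow(19, -1))), 1) = Mul(Add(29, Mul(10, Rational(1, 19))), 1) = Mul(Add(29, Rational(10, 19)), 1) = Mul(Rational(561, 19), 1) = Rational(561, 19)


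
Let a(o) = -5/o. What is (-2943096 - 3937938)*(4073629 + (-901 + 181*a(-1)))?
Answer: -28030807176522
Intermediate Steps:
(-2943096 - 3937938)*(4073629 + (-901 + 181*a(-1))) = (-2943096 - 3937938)*(4073629 + (-901 + 181*(-5/(-1)))) = -6881034*(4073629 + (-901 + 181*(-5*(-1)))) = -6881034*(4073629 + (-901 + 181*5)) = -6881034*(4073629 + (-901 + 905)) = -6881034*(4073629 + 4) = -6881034*4073633 = -28030807176522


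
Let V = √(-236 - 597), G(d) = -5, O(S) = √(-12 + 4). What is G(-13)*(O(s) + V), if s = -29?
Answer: I*(-35*√17 - 10*√2) ≈ -158.45*I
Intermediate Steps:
O(S) = 2*I*√2 (O(S) = √(-8) = 2*I*√2)
V = 7*I*√17 (V = √(-833) = 7*I*√17 ≈ 28.862*I)
G(-13)*(O(s) + V) = -5*(2*I*√2 + 7*I*√17) = -35*I*√17 - 10*I*√2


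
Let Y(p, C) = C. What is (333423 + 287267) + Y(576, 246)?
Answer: 620936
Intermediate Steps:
(333423 + 287267) + Y(576, 246) = (333423 + 287267) + 246 = 620690 + 246 = 620936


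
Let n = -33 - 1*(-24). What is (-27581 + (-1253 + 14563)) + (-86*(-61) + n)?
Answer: -9034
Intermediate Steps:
n = -9 (n = -33 + 24 = -9)
(-27581 + (-1253 + 14563)) + (-86*(-61) + n) = (-27581 + (-1253 + 14563)) + (-86*(-61) - 9) = (-27581 + 13310) + (5246 - 9) = -14271 + 5237 = -9034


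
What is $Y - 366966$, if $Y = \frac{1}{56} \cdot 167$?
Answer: $- \frac{20549929}{56} \approx -3.6696 \cdot 10^{5}$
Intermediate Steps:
$Y = \frac{167}{56}$ ($Y = \frac{1}{56} \cdot 167 = \frac{167}{56} \approx 2.9821$)
$Y - 366966 = \frac{167}{56} - 366966 = - \frac{20549929}{56}$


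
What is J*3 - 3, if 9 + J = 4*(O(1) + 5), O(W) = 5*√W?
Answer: 90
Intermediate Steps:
J = 31 (J = -9 + 4*(5*√1 + 5) = -9 + 4*(5*1 + 5) = -9 + 4*(5 + 5) = -9 + 4*10 = -9 + 40 = 31)
J*3 - 3 = 31*3 - 3 = 93 - 3 = 90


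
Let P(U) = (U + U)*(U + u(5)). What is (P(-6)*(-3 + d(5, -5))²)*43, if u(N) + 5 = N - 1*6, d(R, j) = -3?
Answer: 222912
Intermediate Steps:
u(N) = -11 + N (u(N) = -5 + (N - 1*6) = -5 + (N - 6) = -5 + (-6 + N) = -11 + N)
P(U) = 2*U*(-6 + U) (P(U) = (U + U)*(U + (-11 + 5)) = (2*U)*(U - 6) = (2*U)*(-6 + U) = 2*U*(-6 + U))
(P(-6)*(-3 + d(5, -5))²)*43 = ((2*(-6)*(-6 - 6))*(-3 - 3)²)*43 = ((2*(-6)*(-12))*(-6)²)*43 = (144*36)*43 = 5184*43 = 222912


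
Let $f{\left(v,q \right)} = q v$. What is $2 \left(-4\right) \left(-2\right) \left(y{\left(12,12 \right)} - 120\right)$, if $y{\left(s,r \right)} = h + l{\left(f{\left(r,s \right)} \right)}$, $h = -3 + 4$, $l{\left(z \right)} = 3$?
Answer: $-1856$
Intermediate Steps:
$h = 1$
$y{\left(s,r \right)} = 4$ ($y{\left(s,r \right)} = 1 + 3 = 4$)
$2 \left(-4\right) \left(-2\right) \left(y{\left(12,12 \right)} - 120\right) = 2 \left(-4\right) \left(-2\right) \left(4 - 120\right) = \left(-8\right) \left(-2\right) \left(-116\right) = 16 \left(-116\right) = -1856$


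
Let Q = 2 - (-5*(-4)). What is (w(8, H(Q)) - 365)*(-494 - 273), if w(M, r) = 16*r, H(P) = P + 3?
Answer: 464035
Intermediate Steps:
Q = -18 (Q = 2 - 20 = -18)
H(P) = 3 + P
(w(8, H(Q)) - 365)*(-494 - 273) = (16*(3 - 18) - 365)*(-494 - 273) = (16*(-15) - 365)*(-767) = (-240 - 365)*(-767) = -605*(-767) = 464035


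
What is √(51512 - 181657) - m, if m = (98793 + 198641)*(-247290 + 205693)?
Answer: 12372362098 + I*√130145 ≈ 1.2372e+10 + 360.76*I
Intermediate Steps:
m = -12372362098 (m = 297434*(-41597) = -12372362098)
√(51512 - 181657) - m = √(51512 - 181657) - 1*(-12372362098) = √(-130145) + 12372362098 = I*√130145 + 12372362098 = 12372362098 + I*√130145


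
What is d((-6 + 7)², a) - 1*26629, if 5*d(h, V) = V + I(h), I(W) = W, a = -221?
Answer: -26673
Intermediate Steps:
d(h, V) = V/5 + h/5 (d(h, V) = (V + h)/5 = V/5 + h/5)
d((-6 + 7)², a) - 1*26629 = ((⅕)*(-221) + (-6 + 7)²/5) - 1*26629 = (-221/5 + (⅕)*1²) - 26629 = (-221/5 + (⅕)*1) - 26629 = (-221/5 + ⅕) - 26629 = -44 - 26629 = -26673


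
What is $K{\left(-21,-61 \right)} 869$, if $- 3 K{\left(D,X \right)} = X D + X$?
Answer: $- \frac{1060180}{3} \approx -3.5339 \cdot 10^{5}$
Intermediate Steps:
$K{\left(D,X \right)} = - \frac{X}{3} - \frac{D X}{3}$ ($K{\left(D,X \right)} = - \frac{X D + X}{3} = - \frac{D X + X}{3} = - \frac{X + D X}{3} = - \frac{X}{3} - \frac{D X}{3}$)
$K{\left(-21,-61 \right)} 869 = \left(- \frac{1}{3}\right) \left(-61\right) \left(1 - 21\right) 869 = \left(- \frac{1}{3}\right) \left(-61\right) \left(-20\right) 869 = \left(- \frac{1220}{3}\right) 869 = - \frac{1060180}{3}$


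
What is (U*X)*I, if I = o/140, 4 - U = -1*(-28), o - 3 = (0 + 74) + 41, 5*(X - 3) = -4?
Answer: -7788/175 ≈ -44.503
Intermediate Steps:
X = 11/5 (X = 3 + (⅕)*(-4) = 3 - ⅘ = 11/5 ≈ 2.2000)
o = 118 (o = 3 + ((0 + 74) + 41) = 3 + (74 + 41) = 3 + 115 = 118)
U = -24 (U = 4 - (-1)*(-28) = 4 - 1*28 = 4 - 28 = -24)
I = 59/70 (I = 118/140 = 118*(1/140) = 59/70 ≈ 0.84286)
(U*X)*I = -24*11/5*(59/70) = -264/5*59/70 = -7788/175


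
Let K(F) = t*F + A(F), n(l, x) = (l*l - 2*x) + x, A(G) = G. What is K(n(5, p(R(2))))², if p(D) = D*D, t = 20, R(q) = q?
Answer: 194481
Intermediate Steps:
p(D) = D²
n(l, x) = l² - x (n(l, x) = (l² - 2*x) + x = l² - x)
K(F) = 21*F (K(F) = 20*F + F = 21*F)
K(n(5, p(R(2))))² = (21*(5² - 1*2²))² = (21*(25 - 1*4))² = (21*(25 - 4))² = (21*21)² = 441² = 194481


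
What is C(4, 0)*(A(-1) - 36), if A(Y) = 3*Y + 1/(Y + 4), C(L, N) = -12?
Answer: 464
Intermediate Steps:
A(Y) = 1/(4 + Y) + 3*Y (A(Y) = 3*Y + 1/(4 + Y) = 1/(4 + Y) + 3*Y)
C(4, 0)*(A(-1) - 36) = -12*((1 + 3*(-1)² + 12*(-1))/(4 - 1) - 36) = -12*((1 + 3*1 - 12)/3 - 36) = -12*((1 + 3 - 12)/3 - 36) = -12*((⅓)*(-8) - 36) = -12*(-8/3 - 36) = -12*(-116/3) = 464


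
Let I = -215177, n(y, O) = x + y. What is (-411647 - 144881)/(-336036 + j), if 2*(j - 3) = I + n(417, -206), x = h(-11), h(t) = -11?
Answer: 159008/126691 ≈ 1.2551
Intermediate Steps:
x = -11
n(y, O) = -11 + y
j = -214765/2 (j = 3 + (-215177 + (-11 + 417))/2 = 3 + (-215177 + 406)/2 = 3 + (½)*(-214771) = 3 - 214771/2 = -214765/2 ≈ -1.0738e+5)
(-411647 - 144881)/(-336036 + j) = (-411647 - 144881)/(-336036 - 214765/2) = -556528/(-886837/2) = -556528*(-2/886837) = 159008/126691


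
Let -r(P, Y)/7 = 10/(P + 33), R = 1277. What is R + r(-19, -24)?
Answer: 1272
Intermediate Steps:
r(P, Y) = -70/(33 + P) (r(P, Y) = -70/(P + 33) = -70/(33 + P))
R + r(-19, -24) = 1277 - 70/(33 - 19) = 1277 - 70/14 = 1277 - 70*1/14 = 1277 - 5 = 1272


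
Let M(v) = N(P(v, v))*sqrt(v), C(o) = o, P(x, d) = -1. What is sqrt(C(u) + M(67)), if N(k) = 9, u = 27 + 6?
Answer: sqrt(33 + 9*sqrt(67)) ≈ 10.328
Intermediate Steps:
u = 33
M(v) = 9*sqrt(v)
sqrt(C(u) + M(67)) = sqrt(33 + 9*sqrt(67))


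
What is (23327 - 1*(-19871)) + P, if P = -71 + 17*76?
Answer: 44419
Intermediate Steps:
P = 1221 (P = -71 + 1292 = 1221)
(23327 - 1*(-19871)) + P = (23327 - 1*(-19871)) + 1221 = (23327 + 19871) + 1221 = 43198 + 1221 = 44419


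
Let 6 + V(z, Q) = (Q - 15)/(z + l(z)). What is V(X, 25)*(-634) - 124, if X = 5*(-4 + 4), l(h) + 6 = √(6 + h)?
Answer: 4948 + 634*√6/3 ≈ 5465.7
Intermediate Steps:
l(h) = -6 + √(6 + h)
X = 0 (X = 5*0 = 0)
V(z, Q) = -6 + (-15 + Q)/(-6 + z + √(6 + z)) (V(z, Q) = -6 + (Q - 15)/(z + (-6 + √(6 + z))) = -6 + (-15 + Q)/(-6 + z + √(6 + z)))
V(X, 25)*(-634) - 124 = ((21 + 25 - 6*0 - 6*√(6 + 0))/(-6 + 0 + √(6 + 0)))*(-634) - 124 = ((21 + 25 + 0 - 6*√6)/(-6 + 0 + √6))*(-634) - 124 = ((46 - 6*√6)/(-6 + √6))*(-634) - 124 = -634*(46 - 6*√6)/(-6 + √6) - 124 = -124 - 634*(46 - 6*√6)/(-6 + √6)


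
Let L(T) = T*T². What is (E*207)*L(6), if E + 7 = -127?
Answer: -5991408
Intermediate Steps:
E = -134 (E = -7 - 127 = -134)
L(T) = T³
(E*207)*L(6) = -134*207*6³ = -27738*216 = -5991408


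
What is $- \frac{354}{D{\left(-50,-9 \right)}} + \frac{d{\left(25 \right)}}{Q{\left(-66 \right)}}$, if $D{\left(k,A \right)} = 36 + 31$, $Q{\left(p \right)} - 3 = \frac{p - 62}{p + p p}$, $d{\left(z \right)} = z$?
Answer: $\frac{1337541}{426857} \approx 3.1335$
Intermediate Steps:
$Q{\left(p \right)} = 3 + \frac{-62 + p}{p + p^{2}}$ ($Q{\left(p \right)} = 3 + \frac{p - 62}{p + p p} = 3 + \frac{-62 + p}{p + p^{2}}$)
$D{\left(k,A \right)} = 67$
$- \frac{354}{D{\left(-50,-9 \right)}} + \frac{d{\left(25 \right)}}{Q{\left(-66 \right)}} = - \frac{354}{67} + \frac{25}{\frac{1}{-66} \frac{1}{1 - 66} \left(-62 + 3 \left(-66\right)^{2} + 4 \left(-66\right)\right)} = \left(-354\right) \frac{1}{67} + \frac{25}{\left(- \frac{1}{66}\right) \frac{1}{-65} \left(-62 + 3 \cdot 4356 - 264\right)} = - \frac{354}{67} + \frac{25}{\left(- \frac{1}{66}\right) \left(- \frac{1}{65}\right) \left(-62 + 13068 - 264\right)} = - \frac{354}{67} + \frac{25}{\left(- \frac{1}{66}\right) \left(- \frac{1}{65}\right) 12742} = - \frac{354}{67} + \frac{25}{\frac{6371}{2145}} = - \frac{354}{67} + 25 \cdot \frac{2145}{6371} = - \frac{354}{67} + \frac{53625}{6371} = \frac{1337541}{426857}$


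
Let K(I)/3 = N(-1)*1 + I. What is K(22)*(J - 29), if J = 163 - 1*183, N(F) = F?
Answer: -3087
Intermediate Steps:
K(I) = -3 + 3*I (K(I) = 3*(-1*1 + I) = 3*(-1 + I) = -3 + 3*I)
J = -20 (J = 163 - 183 = -20)
K(22)*(J - 29) = (-3 + 3*22)*(-20 - 29) = (-3 + 66)*(-49) = 63*(-49) = -3087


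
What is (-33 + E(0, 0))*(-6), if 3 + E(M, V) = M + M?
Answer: 216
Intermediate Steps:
E(M, V) = -3 + 2*M (E(M, V) = -3 + (M + M) = -3 + 2*M)
(-33 + E(0, 0))*(-6) = (-33 + (-3 + 2*0))*(-6) = (-33 + (-3 + 0))*(-6) = (-33 - 3)*(-6) = -36*(-6) = 216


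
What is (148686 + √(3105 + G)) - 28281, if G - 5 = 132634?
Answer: 120405 + 8*√2121 ≈ 1.2077e+5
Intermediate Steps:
G = 132639 (G = 5 + 132634 = 132639)
(148686 + √(3105 + G)) - 28281 = (148686 + √(3105 + 132639)) - 28281 = (148686 + √135744) - 28281 = (148686 + 8*√2121) - 28281 = 120405 + 8*√2121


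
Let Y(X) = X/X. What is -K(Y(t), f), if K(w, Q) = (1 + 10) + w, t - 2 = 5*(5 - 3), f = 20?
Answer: -12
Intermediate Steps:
t = 12 (t = 2 + 5*(5 - 3) = 2 + 5*2 = 2 + 10 = 12)
Y(X) = 1
K(w, Q) = 11 + w
-K(Y(t), f) = -(11 + 1) = -1*12 = -12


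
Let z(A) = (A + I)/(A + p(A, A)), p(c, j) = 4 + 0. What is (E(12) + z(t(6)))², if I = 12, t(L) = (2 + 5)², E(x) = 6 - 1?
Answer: 106276/2809 ≈ 37.834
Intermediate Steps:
p(c, j) = 4
E(x) = 5
t(L) = 49 (t(L) = 7² = 49)
z(A) = (12 + A)/(4 + A) (z(A) = (A + 12)/(A + 4) = (12 + A)/(4 + A))
(E(12) + z(t(6)))² = (5 + (12 + 49)/(4 + 49))² = (5 + 61/53)² = (326/53)² = 106276/2809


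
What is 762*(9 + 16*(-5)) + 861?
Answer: -53241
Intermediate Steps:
762*(9 + 16*(-5)) + 861 = 762*(9 - 80) + 861 = 762*(-71) + 861 = -54102 + 861 = -53241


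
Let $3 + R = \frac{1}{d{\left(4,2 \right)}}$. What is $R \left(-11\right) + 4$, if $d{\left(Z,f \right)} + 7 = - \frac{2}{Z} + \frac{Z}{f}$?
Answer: $39$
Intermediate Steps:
$d{\left(Z,f \right)} = -7 - \frac{2}{Z} + \frac{Z}{f}$ ($d{\left(Z,f \right)} = -7 + \left(- \frac{2}{Z} + \frac{Z}{f}\right) = -7 - \frac{2}{Z} + \frac{Z}{f}$)
$R = - \frac{35}{11}$ ($R = -3 + \frac{1}{-7 - \frac{2}{4} + \frac{4}{2}} = -3 + \frac{1}{-7 - \frac{1}{2} + 4 \cdot \frac{1}{2}} = -3 + \frac{1}{-7 - \frac{1}{2} + 2} = -3 + \frac{1}{- \frac{11}{2}} = -3 - \frac{2}{11} = - \frac{35}{11} \approx -3.1818$)
$R \left(-11\right) + 4 = \left(- \frac{35}{11}\right) \left(-11\right) + 4 = 35 + 4 = 39$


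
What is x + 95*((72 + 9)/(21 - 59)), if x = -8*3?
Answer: -453/2 ≈ -226.50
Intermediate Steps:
x = -24
x + 95*((72 + 9)/(21 - 59)) = -24 + 95*((72 + 9)/(21 - 59)) = -24 + 95*(81/(-38)) = -24 + 95*(81*(-1/38)) = -24 + 95*(-81/38) = -24 - 405/2 = -453/2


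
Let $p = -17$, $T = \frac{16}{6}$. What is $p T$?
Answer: $- \frac{136}{3} \approx -45.333$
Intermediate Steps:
$T = \frac{8}{3}$ ($T = 16 \cdot \frac{1}{6} = \frac{8}{3} \approx 2.6667$)
$p T = \left(-17\right) \frac{8}{3} = - \frac{136}{3}$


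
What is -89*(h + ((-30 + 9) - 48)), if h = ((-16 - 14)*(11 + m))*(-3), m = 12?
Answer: -178089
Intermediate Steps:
h = 2070 (h = ((-16 - 14)*(11 + 12))*(-3) = -30*23*(-3) = -690*(-3) = 2070)
-89*(h + ((-30 + 9) - 48)) = -89*(2070 + ((-30 + 9) - 48)) = -89*(2070 + (-21 - 48)) = -89*(2070 - 69) = -89*2001 = -178089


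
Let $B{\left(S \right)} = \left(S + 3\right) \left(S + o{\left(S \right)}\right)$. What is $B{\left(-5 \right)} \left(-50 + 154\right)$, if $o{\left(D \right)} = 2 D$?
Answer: $3120$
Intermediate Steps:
$B{\left(S \right)} = 3 S \left(3 + S\right)$ ($B{\left(S \right)} = \left(S + 3\right) \left(S + 2 S\right) = \left(3 + S\right) 3 S = 3 S \left(3 + S\right)$)
$B{\left(-5 \right)} \left(-50 + 154\right) = 3 \left(-5\right) \left(3 - 5\right) \left(-50 + 154\right) = 3 \left(-5\right) \left(-2\right) 104 = 30 \cdot 104 = 3120$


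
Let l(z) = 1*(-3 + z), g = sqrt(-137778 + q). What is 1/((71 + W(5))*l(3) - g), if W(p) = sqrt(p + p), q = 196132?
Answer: -sqrt(58354)/58354 ≈ -0.0041397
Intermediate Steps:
g = sqrt(58354) (g = sqrt(-137778 + 196132) = sqrt(58354) ≈ 241.57)
l(z) = -3 + z
W(p) = sqrt(2)*sqrt(p) (W(p) = sqrt(2*p) = sqrt(2)*sqrt(p))
1/((71 + W(5))*l(3) - g) = 1/((71 + sqrt(2)*sqrt(5))*(-3 + 3) - sqrt(58354)) = 1/((71 + sqrt(10))*0 - sqrt(58354)) = 1/(0 - sqrt(58354)) = 1/(-sqrt(58354)) = -sqrt(58354)/58354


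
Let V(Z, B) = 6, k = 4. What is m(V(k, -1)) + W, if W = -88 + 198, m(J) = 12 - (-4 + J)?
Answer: 120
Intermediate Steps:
m(J) = 16 - J (m(J) = 12 + (4 - J) = 16 - J)
W = 110
m(V(k, -1)) + W = (16 - 1*6) + 110 = (16 - 6) + 110 = 10 + 110 = 120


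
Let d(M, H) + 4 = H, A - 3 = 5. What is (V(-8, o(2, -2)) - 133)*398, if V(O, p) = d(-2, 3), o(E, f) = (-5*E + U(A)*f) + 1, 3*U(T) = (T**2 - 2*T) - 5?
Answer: -53332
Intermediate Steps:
A = 8 (A = 3 + 5 = 8)
d(M, H) = -4 + H
U(T) = -5/3 - 2*T/3 + T**2/3 (U(T) = ((T**2 - 2*T) - 5)/3 = (-5 + T**2 - 2*T)/3 = -5/3 - 2*T/3 + T**2/3)
o(E, f) = 1 - 5*E + 43*f/3 (o(E, f) = (-5*E + (-5/3 - 2/3*8 + (1/3)*8**2)*f) + 1 = (-5*E + (-5/3 - 16/3 + (1/3)*64)*f) + 1 = (-5*E + (-5/3 - 16/3 + 64/3)*f) + 1 = (-5*E + 43*f/3) + 1 = 1 - 5*E + 43*f/3)
V(O, p) = -1 (V(O, p) = -4 + 3 = -1)
(V(-8, o(2, -2)) - 133)*398 = (-1 - 133)*398 = -134*398 = -53332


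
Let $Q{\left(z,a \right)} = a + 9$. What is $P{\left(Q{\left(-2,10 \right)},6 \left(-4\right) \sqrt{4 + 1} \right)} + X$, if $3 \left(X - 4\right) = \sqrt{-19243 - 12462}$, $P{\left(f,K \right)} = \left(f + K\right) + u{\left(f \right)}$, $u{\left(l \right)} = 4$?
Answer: $27 - 24 \sqrt{5} + \frac{i \sqrt{31705}}{3} \approx -26.666 + 59.353 i$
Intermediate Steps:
$Q{\left(z,a \right)} = 9 + a$
$P{\left(f,K \right)} = 4 + K + f$ ($P{\left(f,K \right)} = \left(f + K\right) + 4 = \left(K + f\right) + 4 = 4 + K + f$)
$X = 4 + \frac{i \sqrt{31705}}{3}$ ($X = 4 + \frac{\sqrt{-19243 - 12462}}{3} = 4 + \frac{\sqrt{-31705}}{3} = 4 + \frac{i \sqrt{31705}}{3} \approx 4.0 + 59.353 i$)
$P{\left(Q{\left(-2,10 \right)},6 \left(-4\right) \sqrt{4 + 1} \right)} + X = \left(4 + 6 \left(-4\right) \sqrt{4 + 1} + \left(9 + 10\right)\right) + \left(4 + \frac{i \sqrt{31705}}{3}\right) = \left(4 - 24 \sqrt{5} + 19\right) + \left(4 + \frac{i \sqrt{31705}}{3}\right) = \left(23 - 24 \sqrt{5}\right) + \left(4 + \frac{i \sqrt{31705}}{3}\right) = 27 - 24 \sqrt{5} + \frac{i \sqrt{31705}}{3}$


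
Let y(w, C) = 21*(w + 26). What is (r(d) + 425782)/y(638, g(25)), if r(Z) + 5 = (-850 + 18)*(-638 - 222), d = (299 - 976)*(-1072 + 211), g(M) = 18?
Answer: 1141297/13944 ≈ 81.849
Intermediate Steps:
y(w, C) = 546 + 21*w (y(w, C) = 21*(26 + w) = 546 + 21*w)
d = 582897 (d = -677*(-861) = 582897)
r(Z) = 715515 (r(Z) = -5 + (-850 + 18)*(-638 - 222) = -5 - 832*(-860) = -5 + 715520 = 715515)
(r(d) + 425782)/y(638, g(25)) = (715515 + 425782)/(546 + 21*638) = 1141297/(546 + 13398) = 1141297/13944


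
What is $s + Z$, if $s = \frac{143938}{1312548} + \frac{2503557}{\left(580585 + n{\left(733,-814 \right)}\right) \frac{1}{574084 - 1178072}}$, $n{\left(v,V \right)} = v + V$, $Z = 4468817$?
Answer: $\frac{44382490775538764}{23810605131} \approx 1.864 \cdot 10^{6}$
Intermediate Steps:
$n{\left(v,V \right)} = V + v$
$s = - \frac{62022746214161263}{23810605131}$ ($s = \frac{143938}{1312548} + \frac{2503557}{\left(580585 + \left(-814 + 733\right)\right) \frac{1}{574084 - 1178072}} = 143938 \cdot \frac{1}{1312548} + \frac{2503557}{\left(580585 - 81\right) \frac{1}{-603988}} = \frac{71969}{656274} + \frac{2503557}{580504 \left(- \frac{1}{603988}\right)} = \frac{71969}{656274} + \frac{2503557}{- \frac{145126}{150997}} = \frac{71969}{656274} + 2503557 \left(- \frac{150997}{145126}\right) = \frac{71969}{656274} - \frac{378029596329}{145126} = - \frac{62022746214161263}{23810605131} \approx -2.6048 \cdot 10^{6}$)
$s + Z = - \frac{62022746214161263}{23810605131} + 4468817 = \frac{44382490775538764}{23810605131}$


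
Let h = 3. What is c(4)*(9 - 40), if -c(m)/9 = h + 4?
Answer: 1953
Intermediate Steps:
c(m) = -63 (c(m) = -9*(3 + 4) = -9*7 = -63)
c(4)*(9 - 40) = -63*(9 - 40) = -63*(-31) = 1953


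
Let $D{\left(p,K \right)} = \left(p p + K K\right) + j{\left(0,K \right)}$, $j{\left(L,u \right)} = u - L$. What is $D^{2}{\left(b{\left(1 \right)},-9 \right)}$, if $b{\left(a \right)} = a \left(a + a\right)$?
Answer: $5776$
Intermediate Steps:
$b{\left(a \right)} = 2 a^{2}$ ($b{\left(a \right)} = a 2 a = 2 a^{2}$)
$D{\left(p,K \right)} = K + K^{2} + p^{2}$ ($D{\left(p,K \right)} = \left(p p + K K\right) + \left(K - 0\right) = \left(p^{2} + K^{2}\right) + \left(K + 0\right) = \left(K^{2} + p^{2}\right) + K = K + K^{2} + p^{2}$)
$D^{2}{\left(b{\left(1 \right)},-9 \right)} = \left(-9 + \left(-9\right)^{2} + \left(2 \cdot 1^{2}\right)^{2}\right)^{2} = \left(-9 + 81 + \left(2 \cdot 1\right)^{2}\right)^{2} = \left(-9 + 81 + 2^{2}\right)^{2} = \left(-9 + 81 + 4\right)^{2} = 76^{2} = 5776$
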